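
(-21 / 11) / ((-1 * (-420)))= -1 / 220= -0.00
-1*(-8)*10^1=80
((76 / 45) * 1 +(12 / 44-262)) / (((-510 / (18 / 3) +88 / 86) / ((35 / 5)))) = 38744419 / 1787445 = 21.68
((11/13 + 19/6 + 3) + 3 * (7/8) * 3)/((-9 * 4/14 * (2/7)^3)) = -11152645/44928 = -248.23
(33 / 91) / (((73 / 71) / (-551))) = -1290993 / 6643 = -194.34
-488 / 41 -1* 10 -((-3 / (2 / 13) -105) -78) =14809 / 82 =180.60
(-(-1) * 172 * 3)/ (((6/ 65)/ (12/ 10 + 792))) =4433988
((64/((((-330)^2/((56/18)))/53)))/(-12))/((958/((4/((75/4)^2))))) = -189952/1980567703125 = -0.00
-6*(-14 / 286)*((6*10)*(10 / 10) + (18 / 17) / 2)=43218 / 2431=17.78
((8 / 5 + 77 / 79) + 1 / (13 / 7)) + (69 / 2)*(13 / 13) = 386287 / 10270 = 37.61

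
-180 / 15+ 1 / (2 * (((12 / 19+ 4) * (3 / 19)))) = -5975 / 528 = -11.32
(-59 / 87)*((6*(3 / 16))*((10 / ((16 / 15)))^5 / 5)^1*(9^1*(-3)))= 2268158203125 / 7602176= 298356.44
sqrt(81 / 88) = 9* sqrt(22) / 44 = 0.96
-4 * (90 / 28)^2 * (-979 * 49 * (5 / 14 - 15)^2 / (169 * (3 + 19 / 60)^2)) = 74982160687500 / 327935881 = 228648.85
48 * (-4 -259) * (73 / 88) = -10472.18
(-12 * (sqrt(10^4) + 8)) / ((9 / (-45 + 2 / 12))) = 6456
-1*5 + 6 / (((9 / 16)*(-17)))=-5.63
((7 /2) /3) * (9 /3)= 7 /2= 3.50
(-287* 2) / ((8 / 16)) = -1148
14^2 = 196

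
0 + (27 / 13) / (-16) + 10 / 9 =1837 / 1872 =0.98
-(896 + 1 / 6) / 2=-5377 / 12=-448.08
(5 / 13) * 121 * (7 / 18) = 4235 / 234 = 18.10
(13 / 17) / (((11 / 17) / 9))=117 / 11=10.64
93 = 93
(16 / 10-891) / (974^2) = -4447 / 4743380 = -0.00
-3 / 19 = -0.16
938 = 938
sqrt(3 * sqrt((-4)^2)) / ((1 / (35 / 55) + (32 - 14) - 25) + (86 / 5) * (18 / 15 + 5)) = 175 * sqrt(3) / 8856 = 0.03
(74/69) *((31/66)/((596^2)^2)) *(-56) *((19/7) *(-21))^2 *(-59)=171009671/3990392110496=0.00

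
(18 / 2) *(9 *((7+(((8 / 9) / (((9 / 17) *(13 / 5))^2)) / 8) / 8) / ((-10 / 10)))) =-6906481 / 12168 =-567.59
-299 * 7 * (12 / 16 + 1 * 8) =-73255 / 4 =-18313.75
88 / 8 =11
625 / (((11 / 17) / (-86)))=-913750 / 11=-83068.18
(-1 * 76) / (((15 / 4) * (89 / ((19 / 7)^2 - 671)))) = 9885472 / 65415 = 151.12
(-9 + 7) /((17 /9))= -18 /17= -1.06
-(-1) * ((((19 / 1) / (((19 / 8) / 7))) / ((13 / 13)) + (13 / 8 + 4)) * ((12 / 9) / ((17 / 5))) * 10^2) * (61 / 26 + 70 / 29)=448625 / 39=11503.21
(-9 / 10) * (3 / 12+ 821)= -5913 / 8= -739.12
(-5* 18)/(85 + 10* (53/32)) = -0.89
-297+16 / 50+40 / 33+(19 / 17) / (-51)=-70452154 / 238425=-295.49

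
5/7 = 0.71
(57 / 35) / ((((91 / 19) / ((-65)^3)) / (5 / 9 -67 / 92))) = 16127.42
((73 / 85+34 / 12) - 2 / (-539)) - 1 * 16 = -3382283 / 274890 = -12.30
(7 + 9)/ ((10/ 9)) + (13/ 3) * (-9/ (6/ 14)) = -76.60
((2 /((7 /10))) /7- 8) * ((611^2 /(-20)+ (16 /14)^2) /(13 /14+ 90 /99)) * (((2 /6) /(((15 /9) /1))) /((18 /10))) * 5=12474768218 /291207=42838.15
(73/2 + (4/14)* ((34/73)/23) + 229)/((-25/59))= -626.59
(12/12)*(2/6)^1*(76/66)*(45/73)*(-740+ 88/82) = -5756240/32923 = -174.84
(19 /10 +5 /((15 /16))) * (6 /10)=217 /50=4.34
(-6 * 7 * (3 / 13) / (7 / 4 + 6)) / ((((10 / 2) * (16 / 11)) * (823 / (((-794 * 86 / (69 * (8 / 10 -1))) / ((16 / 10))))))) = -19717005 / 30513548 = -0.65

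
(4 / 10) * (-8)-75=-391 / 5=-78.20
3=3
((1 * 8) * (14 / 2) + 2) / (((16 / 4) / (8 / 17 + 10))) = 2581 / 17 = 151.82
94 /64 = 47 /32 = 1.47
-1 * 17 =-17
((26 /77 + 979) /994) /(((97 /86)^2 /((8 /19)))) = 2230899856 /6841387399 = 0.33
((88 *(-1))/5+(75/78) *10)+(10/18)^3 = -370226/47385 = -7.81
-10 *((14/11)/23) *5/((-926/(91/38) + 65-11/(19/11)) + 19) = 1210300/135189791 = 0.01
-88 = -88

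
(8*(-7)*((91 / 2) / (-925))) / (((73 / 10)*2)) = 2548 / 13505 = 0.19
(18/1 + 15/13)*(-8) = -1992/13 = -153.23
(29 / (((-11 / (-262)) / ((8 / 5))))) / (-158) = -30392 / 4345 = -6.99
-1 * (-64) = 64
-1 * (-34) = 34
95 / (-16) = -95 / 16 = -5.94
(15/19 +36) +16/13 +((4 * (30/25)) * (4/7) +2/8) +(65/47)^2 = 42.93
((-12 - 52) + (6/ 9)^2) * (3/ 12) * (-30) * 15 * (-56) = -400400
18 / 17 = 1.06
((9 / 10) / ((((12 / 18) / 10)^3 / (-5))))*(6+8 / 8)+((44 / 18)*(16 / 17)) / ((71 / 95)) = -2309678495 / 21726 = -106309.42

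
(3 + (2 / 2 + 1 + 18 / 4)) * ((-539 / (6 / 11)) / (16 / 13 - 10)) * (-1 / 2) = -77077 / 144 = -535.26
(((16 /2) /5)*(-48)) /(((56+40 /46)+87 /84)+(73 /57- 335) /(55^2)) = -8528002560 /6417650507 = -1.33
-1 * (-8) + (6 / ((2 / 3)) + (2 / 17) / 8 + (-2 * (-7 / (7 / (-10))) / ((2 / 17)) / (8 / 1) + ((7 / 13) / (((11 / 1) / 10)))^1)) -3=-16399 / 2431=-6.75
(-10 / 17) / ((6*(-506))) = 5 / 25806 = 0.00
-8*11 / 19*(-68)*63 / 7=53856 / 19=2834.53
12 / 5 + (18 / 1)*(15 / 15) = 102 / 5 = 20.40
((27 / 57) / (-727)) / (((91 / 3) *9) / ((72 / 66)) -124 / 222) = -0.00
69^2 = 4761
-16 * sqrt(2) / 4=-4 * sqrt(2)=-5.66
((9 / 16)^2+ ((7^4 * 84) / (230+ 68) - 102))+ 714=49171749 / 38144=1289.11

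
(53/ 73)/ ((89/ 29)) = 0.24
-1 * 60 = -60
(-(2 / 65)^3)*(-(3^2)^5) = 472392 / 274625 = 1.72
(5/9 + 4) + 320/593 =27193/5337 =5.10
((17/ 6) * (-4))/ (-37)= 34/ 111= 0.31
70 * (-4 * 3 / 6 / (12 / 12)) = -140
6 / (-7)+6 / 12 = -5 / 14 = -0.36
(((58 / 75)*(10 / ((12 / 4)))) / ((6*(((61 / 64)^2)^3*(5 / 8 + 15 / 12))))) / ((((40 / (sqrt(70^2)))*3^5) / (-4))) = -223200860438528 / 25351888213689075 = -0.01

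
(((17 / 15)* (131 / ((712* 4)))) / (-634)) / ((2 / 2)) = -2227 / 27084480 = -0.00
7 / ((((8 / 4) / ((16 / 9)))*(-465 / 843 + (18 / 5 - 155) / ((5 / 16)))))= -393400 / 30666123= -0.01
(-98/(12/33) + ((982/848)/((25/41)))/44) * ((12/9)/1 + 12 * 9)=-29460.61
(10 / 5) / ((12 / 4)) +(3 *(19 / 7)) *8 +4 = 1466 / 21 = 69.81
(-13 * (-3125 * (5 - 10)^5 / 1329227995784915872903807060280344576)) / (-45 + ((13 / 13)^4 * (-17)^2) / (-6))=29296875 / 28578401909375691267431851796027408384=0.00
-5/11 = -0.45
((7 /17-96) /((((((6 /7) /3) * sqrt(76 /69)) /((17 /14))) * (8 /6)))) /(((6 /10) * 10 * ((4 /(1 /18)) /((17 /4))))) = -27625 * sqrt(1311) /350208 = -2.86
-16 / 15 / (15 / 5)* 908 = -14528 / 45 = -322.84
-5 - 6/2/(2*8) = -83/16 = -5.19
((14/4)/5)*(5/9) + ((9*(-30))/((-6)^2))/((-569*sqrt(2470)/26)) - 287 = -5159/18 + 3*sqrt(2470)/21622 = -286.60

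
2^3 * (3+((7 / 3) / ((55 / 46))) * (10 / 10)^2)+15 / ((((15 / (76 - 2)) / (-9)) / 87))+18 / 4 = -19106303 / 330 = -57897.89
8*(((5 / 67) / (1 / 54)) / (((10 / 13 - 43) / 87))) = -271440 / 4087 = -66.42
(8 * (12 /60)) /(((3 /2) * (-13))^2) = 32 /7605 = 0.00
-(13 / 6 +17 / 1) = -115 / 6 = -19.17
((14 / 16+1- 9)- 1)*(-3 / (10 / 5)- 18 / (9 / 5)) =1495 / 16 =93.44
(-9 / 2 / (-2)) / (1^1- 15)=-9 / 56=-0.16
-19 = -19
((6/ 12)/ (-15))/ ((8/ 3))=-1/ 80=-0.01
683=683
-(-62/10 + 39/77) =2192/385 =5.69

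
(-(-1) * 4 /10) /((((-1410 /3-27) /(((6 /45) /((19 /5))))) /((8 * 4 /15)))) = -128 /2124675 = -0.00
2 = 2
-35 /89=-0.39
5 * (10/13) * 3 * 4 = 600/13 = 46.15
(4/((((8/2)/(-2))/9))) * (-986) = 17748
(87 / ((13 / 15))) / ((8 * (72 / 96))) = 435 / 26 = 16.73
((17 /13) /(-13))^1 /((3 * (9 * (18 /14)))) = -119 /41067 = -0.00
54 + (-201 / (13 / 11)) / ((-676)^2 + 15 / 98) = 31437914748 / 582187619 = 54.00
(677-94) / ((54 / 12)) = 1166 / 9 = 129.56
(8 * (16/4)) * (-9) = -288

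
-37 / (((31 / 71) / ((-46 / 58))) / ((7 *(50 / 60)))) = 2114735 / 5394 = 392.05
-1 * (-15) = 15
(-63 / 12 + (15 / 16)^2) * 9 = -10071 / 256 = -39.34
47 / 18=2.61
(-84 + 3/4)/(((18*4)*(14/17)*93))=-629/41664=-0.02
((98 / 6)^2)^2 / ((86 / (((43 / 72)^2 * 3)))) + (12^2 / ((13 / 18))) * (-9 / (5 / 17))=-94903280341 / 18195840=-5215.66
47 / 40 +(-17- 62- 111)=-7553 / 40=-188.82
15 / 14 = 1.07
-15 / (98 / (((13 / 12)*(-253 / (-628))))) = -16445 / 246176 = -0.07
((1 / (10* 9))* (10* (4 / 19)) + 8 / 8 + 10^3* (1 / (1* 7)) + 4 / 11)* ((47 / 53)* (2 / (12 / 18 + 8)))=89265361 / 3024021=29.52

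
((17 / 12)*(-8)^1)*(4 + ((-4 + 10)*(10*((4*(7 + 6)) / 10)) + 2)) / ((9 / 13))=-46852 / 9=-5205.78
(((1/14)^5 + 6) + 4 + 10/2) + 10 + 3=15059073/537824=28.00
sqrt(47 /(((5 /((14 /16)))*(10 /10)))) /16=0.18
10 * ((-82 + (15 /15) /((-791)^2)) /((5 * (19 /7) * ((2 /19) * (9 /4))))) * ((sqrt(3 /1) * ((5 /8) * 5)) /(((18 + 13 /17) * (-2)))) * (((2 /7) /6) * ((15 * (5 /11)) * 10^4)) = 119458.63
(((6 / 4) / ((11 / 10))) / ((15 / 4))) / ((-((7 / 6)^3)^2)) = -186624 / 1294139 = -0.14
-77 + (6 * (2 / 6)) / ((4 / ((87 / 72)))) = -3667 / 48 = -76.40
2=2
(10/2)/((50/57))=57/10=5.70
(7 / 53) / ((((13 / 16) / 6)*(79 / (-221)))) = -11424 / 4187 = -2.73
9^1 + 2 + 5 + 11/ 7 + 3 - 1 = 137/ 7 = 19.57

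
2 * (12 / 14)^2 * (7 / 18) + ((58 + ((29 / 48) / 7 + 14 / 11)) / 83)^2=101907614209 / 94106605824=1.08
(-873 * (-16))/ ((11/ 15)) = 19047.27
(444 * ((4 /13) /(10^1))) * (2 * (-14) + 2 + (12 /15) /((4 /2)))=-113664 /325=-349.74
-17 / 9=-1.89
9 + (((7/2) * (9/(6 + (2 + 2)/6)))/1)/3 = 423/40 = 10.58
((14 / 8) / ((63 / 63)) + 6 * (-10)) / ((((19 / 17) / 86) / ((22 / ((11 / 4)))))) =-681292 / 19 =-35857.47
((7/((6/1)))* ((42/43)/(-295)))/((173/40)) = -392/438901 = -0.00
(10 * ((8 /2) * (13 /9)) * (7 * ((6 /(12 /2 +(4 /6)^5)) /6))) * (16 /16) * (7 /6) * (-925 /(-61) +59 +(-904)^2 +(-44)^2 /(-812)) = 16577337355488 /263581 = 62892762.97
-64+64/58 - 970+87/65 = -1944487/1885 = -1031.56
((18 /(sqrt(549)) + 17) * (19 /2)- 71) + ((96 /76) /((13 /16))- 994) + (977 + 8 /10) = 57 * sqrt(61) /61 + 187361 /2470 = 83.15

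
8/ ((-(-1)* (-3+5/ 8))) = -64/ 19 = -3.37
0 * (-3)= 0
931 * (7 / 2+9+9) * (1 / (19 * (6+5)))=2107 / 22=95.77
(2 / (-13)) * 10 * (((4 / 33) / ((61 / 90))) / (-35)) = 480 / 61061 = 0.01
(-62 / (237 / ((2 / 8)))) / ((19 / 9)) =-93 / 3002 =-0.03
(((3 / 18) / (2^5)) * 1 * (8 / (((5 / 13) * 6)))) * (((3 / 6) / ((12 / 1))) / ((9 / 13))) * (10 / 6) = 169 / 93312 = 0.00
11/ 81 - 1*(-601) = 48692/ 81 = 601.14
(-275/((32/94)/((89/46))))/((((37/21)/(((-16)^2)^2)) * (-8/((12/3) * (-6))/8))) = -1187356262400/851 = -1395248251.94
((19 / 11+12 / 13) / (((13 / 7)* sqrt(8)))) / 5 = 2653* sqrt(2) / 37180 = 0.10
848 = 848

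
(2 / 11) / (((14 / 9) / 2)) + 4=326 / 77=4.23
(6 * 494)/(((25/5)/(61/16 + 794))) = 1891773/4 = 472943.25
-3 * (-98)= 294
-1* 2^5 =-32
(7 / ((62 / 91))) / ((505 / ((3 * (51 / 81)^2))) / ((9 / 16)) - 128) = 14161 / 864032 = 0.02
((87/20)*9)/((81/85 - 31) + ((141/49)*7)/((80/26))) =-186354/111863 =-1.67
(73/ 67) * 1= 73/ 67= 1.09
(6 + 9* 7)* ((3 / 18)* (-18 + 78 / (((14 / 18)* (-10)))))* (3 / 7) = -67689 / 490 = -138.14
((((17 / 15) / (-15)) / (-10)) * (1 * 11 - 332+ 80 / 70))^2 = 1448791969 / 248062500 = 5.84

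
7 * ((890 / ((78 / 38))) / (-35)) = -3382 / 39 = -86.72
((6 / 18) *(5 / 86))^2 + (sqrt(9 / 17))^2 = 599501 / 1131588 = 0.53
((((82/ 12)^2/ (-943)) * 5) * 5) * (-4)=1025/ 207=4.95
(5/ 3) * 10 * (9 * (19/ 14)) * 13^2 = 240825/ 7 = 34403.57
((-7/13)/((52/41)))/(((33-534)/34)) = 4879/169338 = 0.03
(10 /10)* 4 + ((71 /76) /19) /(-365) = 2108169 /527060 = 4.00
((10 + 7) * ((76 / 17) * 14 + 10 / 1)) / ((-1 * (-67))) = 1234 / 67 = 18.42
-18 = -18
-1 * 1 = -1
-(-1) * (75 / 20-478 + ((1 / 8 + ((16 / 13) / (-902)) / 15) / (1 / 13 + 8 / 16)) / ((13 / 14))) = -2501244641 / 5276700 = -474.02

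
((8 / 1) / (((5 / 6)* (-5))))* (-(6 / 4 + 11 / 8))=138 / 25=5.52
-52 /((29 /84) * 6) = -728 /29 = -25.10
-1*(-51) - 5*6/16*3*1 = 363/8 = 45.38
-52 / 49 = -1.06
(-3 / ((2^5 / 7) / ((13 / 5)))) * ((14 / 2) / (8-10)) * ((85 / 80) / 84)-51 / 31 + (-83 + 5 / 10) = -53374123 / 634880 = -84.07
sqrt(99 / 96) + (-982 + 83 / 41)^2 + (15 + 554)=sqrt(66) / 8 + 1615308530 / 1681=960922.21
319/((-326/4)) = -3.91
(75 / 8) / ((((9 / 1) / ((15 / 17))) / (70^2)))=153125 / 34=4503.68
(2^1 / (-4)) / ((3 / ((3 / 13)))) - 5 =-131 / 26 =-5.04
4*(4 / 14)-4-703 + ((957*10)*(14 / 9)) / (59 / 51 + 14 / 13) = 61771399 / 10367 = 5958.46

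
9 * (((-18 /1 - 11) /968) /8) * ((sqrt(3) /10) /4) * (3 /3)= -261 * sqrt(3) /309760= -0.00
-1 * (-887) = 887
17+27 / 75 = 434 / 25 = 17.36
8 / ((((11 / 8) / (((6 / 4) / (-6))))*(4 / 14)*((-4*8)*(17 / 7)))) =49 / 748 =0.07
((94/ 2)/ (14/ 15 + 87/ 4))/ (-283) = -2820/ 385163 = -0.01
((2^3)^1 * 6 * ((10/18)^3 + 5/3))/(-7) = -21440/1701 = -12.60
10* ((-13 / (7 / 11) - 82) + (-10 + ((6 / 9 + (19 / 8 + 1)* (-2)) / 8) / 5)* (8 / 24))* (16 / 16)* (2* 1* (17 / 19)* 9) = -18132047 / 1064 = -17041.40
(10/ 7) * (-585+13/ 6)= -17485/ 21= -832.62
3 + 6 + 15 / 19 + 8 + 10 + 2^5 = 1136 / 19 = 59.79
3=3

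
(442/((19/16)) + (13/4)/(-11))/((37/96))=964.97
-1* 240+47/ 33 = -7873/ 33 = -238.58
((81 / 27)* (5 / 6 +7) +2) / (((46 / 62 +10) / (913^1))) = 481151 / 222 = 2167.35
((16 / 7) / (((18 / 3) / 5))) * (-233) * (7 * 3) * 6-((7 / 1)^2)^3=-173569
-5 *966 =-4830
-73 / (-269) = 73 / 269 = 0.27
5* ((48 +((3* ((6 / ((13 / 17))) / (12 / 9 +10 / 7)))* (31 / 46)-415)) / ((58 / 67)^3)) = -9421267135465 / 3383632304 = -2784.36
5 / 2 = 2.50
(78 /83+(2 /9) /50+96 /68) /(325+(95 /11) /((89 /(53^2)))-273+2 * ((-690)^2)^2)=732253819 /140902462309802308425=0.00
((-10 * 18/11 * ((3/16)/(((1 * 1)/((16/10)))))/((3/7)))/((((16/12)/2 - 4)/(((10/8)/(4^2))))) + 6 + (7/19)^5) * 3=32816571045/1743173696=18.83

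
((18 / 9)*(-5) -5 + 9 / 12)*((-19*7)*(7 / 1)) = 53067 / 4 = 13266.75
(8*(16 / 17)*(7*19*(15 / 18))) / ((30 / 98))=417088 / 153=2726.07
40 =40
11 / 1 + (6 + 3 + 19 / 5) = 119 / 5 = 23.80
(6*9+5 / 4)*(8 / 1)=442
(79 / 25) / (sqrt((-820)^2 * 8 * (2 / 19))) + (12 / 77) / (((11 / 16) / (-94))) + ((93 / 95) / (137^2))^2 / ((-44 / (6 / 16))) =-1836151618588724319 / 86171344245509600 + 79 * sqrt(19) / 82000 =-21.30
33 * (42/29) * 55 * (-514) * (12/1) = -470186640/29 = -16213332.41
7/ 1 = 7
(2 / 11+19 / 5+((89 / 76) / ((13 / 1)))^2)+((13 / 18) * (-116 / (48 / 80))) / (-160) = 1762180943 / 362393460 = 4.86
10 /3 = 3.33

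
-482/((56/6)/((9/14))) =-6507/196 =-33.20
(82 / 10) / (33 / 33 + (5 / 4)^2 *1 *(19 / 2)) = 1312 / 2535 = 0.52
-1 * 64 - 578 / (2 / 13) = -3821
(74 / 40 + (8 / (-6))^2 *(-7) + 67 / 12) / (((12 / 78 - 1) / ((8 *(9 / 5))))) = 2132 / 25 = 85.28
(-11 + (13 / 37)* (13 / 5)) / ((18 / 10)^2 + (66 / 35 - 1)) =-32655 / 13357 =-2.44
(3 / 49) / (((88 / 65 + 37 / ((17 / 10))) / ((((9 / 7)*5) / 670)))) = 29835 / 1174145252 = 0.00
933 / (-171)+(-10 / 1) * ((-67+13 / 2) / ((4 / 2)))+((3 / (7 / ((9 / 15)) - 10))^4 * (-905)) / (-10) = 44427106 / 35625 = 1247.08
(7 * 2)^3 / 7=392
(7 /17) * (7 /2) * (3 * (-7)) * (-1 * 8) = 4116 /17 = 242.12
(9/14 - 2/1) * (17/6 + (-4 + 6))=-551/84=-6.56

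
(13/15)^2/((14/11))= 1859/3150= 0.59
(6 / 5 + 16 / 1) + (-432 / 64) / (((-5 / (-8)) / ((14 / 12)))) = 23 / 5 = 4.60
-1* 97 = -97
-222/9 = -74/3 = -24.67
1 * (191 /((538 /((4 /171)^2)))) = 1528 /7865829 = 0.00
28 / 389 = 0.07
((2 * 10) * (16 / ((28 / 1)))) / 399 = 80 / 2793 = 0.03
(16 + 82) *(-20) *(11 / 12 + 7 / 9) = -29890 / 9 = -3321.11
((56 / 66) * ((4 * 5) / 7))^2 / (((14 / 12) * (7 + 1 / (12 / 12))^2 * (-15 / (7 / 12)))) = -10 / 3267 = -0.00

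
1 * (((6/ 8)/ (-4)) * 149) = -447/ 16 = -27.94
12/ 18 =2/ 3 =0.67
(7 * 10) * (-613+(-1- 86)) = -49000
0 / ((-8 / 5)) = 0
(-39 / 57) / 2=-13 / 38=-0.34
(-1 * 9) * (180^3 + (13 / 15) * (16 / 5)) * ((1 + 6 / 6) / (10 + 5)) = -874800416 / 125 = -6998403.33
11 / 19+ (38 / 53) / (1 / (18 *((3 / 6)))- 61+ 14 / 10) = 1528201 / 2695739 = 0.57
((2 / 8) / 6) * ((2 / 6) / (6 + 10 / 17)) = 17 / 8064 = 0.00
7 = 7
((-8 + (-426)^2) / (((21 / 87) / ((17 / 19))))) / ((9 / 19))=1420059.11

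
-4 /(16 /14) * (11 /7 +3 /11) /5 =-71 /55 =-1.29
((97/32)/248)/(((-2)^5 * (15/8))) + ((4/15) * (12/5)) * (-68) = -103612901/2380800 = -43.52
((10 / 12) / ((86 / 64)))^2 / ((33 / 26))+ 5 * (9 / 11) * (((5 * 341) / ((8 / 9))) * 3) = 103420569925 / 4393224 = 23540.93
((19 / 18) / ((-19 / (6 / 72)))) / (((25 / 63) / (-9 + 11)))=-7 / 300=-0.02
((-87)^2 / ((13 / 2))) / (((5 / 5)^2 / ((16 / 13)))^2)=3875328 / 2197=1763.92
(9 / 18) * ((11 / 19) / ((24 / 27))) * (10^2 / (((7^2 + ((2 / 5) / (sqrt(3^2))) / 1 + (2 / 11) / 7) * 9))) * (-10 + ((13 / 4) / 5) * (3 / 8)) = -99162525 / 138086528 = -0.72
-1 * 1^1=-1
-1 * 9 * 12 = -108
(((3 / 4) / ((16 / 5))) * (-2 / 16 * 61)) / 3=-305 / 512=-0.60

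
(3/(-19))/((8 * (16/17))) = -51/2432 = -0.02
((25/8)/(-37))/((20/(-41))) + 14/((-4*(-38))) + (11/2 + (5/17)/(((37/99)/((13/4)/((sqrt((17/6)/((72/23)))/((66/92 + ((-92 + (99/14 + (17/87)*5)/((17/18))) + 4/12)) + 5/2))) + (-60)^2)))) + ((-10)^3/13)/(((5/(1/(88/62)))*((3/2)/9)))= 151692878945/54687776 - 122472412920*sqrt(1173)/19520916247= 2558.92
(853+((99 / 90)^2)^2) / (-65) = -8544641 / 650000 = -13.15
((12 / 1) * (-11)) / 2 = -66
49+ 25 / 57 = 2818 / 57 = 49.44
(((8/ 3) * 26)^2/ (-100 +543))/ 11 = 43264/ 43857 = 0.99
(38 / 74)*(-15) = -285 / 37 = -7.70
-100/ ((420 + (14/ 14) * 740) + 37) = -100/ 1197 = -0.08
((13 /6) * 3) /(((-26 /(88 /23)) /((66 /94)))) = -726 /1081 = -0.67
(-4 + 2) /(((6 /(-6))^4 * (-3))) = 2 /3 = 0.67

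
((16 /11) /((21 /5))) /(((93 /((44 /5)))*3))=64 /5859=0.01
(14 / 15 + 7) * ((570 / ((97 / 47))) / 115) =212534 / 11155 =19.05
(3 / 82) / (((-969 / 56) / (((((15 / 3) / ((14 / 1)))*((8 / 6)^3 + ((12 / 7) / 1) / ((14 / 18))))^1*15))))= -17800 / 343539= -0.05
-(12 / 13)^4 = -20736 / 28561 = -0.73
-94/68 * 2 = -47/17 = -2.76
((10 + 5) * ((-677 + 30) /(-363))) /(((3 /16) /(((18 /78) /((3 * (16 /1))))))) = 3235 /4719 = 0.69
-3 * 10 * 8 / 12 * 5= -100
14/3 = 4.67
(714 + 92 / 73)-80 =46374 / 73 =635.26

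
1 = 1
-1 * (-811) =811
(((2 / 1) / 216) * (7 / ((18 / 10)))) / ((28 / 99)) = 55 / 432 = 0.13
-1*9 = -9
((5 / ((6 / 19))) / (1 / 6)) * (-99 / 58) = -9405 / 58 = -162.16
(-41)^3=-68921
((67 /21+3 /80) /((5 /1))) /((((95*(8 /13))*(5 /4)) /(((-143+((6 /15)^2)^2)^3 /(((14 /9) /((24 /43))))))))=-452731138807884067989 /48868408203125000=-9264.29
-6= -6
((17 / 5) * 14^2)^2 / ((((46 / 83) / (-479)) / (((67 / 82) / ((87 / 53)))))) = -391844966396492 / 2051025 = -191048361.87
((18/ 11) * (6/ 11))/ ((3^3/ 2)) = 0.07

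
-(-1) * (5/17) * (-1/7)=-0.04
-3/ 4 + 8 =29/ 4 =7.25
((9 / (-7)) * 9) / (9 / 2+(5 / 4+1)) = -12 / 7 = -1.71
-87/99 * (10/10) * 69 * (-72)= 48024/11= 4365.82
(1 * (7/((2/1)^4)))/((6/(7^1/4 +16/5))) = 231/640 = 0.36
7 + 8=15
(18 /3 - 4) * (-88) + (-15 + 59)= -132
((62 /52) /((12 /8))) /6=31 /234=0.13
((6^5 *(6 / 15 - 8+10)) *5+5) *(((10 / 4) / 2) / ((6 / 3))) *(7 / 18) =22681.22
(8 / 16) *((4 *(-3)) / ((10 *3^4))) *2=-2 / 135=-0.01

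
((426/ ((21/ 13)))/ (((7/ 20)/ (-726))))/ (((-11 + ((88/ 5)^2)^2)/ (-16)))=24367200000/ 267106399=91.23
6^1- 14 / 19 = 100 / 19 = 5.26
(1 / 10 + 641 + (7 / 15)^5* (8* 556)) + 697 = 2181754447 / 1518750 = 1436.55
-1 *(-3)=3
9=9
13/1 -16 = -3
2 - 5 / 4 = 3 / 4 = 0.75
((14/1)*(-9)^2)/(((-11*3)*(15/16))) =-2016/55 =-36.65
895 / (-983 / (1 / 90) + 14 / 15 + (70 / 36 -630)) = -80550 / 8018741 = -0.01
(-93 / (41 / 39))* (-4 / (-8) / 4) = -3627 / 328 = -11.06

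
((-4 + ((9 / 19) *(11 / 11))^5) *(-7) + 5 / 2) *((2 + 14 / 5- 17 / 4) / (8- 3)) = 1652368883 / 495219800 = 3.34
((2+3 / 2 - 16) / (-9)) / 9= 25 / 162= 0.15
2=2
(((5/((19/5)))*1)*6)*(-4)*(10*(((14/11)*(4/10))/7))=-4800/209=-22.97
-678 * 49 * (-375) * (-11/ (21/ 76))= -495957000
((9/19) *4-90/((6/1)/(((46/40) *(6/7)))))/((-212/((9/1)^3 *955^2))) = 2279826285525/56392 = 40428186.37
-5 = -5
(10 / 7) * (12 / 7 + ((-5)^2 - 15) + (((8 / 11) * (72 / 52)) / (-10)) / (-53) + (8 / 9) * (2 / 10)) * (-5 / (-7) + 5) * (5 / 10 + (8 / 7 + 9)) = 169237001200 / 163774611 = 1033.35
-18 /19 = -0.95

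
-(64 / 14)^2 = -1024 / 49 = -20.90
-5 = -5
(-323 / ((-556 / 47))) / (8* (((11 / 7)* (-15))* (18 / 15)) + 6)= -106267 / 857352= -0.12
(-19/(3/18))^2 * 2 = 25992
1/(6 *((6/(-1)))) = -1/36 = -0.03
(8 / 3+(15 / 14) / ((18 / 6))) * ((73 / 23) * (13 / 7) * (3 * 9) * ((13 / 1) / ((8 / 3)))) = 42303573 / 18032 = 2346.03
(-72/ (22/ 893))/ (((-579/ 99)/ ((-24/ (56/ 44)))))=-12730608/ 1351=-9423.10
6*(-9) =-54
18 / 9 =2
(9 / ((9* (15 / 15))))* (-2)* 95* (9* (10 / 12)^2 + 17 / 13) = -37335 / 26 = -1435.96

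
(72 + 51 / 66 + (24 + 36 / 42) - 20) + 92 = 26123 / 154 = 169.63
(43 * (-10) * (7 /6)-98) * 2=-3598 /3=-1199.33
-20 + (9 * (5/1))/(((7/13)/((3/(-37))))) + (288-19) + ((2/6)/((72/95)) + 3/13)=176650385/727272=242.89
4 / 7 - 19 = -129 / 7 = -18.43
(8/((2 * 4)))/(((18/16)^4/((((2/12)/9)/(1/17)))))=34816/177147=0.20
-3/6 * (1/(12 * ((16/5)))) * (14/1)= -35/192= -0.18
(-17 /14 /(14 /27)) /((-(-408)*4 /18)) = -81 /3136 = -0.03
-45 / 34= -1.32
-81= -81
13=13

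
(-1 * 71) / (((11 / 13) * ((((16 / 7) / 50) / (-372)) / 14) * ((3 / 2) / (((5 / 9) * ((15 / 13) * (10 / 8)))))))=337028125 / 66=5106486.74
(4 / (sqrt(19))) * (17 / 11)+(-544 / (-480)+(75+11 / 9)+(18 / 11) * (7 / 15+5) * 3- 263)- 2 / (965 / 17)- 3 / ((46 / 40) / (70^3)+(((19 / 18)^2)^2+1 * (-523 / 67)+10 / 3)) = -147000211536436026904 / 930882669030793215+68 * sqrt(19) / 209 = -156.50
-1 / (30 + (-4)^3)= 1 / 34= 0.03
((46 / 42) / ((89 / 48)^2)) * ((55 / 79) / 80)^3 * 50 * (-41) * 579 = -54504150525 / 218700267464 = -0.25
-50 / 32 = -25 / 16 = -1.56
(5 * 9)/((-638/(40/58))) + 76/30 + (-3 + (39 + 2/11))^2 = 2002059128/1526415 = 1311.61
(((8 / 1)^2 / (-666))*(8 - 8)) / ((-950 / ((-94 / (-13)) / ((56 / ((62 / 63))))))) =0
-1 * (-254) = 254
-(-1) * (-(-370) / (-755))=-74 / 151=-0.49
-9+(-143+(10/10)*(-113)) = -265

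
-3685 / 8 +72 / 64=-919 / 2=-459.50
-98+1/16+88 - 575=-9359/16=-584.94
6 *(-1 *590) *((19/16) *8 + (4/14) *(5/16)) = -475245/14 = -33946.07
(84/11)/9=28/33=0.85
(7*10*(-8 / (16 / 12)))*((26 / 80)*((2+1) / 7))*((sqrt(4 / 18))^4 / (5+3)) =-13 / 36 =-0.36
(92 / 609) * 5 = 460 / 609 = 0.76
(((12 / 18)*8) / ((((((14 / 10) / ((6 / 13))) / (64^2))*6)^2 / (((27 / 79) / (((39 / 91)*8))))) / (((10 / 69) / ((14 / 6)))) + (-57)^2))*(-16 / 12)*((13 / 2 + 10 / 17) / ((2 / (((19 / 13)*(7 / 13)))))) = -268880052224000 / 44045159865999721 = -0.01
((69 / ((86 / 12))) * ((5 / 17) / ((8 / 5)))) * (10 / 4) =25875 / 5848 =4.42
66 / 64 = 33 / 32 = 1.03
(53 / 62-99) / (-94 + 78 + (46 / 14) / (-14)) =298165 / 49321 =6.05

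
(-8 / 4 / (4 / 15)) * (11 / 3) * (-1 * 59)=1622.50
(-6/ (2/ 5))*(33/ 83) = -495/ 83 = -5.96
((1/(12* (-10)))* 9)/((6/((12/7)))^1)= -3/140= -0.02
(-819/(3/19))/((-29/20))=103740/29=3577.24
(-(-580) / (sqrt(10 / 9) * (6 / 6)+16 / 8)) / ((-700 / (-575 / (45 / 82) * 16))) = 875104 / 91 - 437552 * sqrt(10) / 273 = 4548.17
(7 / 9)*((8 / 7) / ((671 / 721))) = 5768 / 6039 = 0.96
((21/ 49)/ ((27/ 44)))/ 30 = 22/ 945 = 0.02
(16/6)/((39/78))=5.33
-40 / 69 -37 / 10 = -2953 / 690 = -4.28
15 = 15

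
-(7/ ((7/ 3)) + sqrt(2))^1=-3 - sqrt(2)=-4.41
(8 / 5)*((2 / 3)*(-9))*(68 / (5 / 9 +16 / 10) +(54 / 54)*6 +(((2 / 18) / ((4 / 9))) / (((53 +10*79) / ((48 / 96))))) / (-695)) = -34140690526 / 94718075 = -360.45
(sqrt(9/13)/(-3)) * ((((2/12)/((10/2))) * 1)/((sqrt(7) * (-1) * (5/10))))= 0.01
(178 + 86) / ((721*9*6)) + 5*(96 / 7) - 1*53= 14441 / 927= 15.58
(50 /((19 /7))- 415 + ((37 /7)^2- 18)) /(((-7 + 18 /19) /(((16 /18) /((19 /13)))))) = 37436048 /963585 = 38.85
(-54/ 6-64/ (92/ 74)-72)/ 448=-3047/ 10304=-0.30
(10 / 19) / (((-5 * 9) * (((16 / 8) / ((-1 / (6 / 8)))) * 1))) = 4 / 513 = 0.01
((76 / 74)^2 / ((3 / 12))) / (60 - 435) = -0.01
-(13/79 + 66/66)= -92/79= -1.16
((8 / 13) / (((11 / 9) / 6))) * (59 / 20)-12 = -2208 / 715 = -3.09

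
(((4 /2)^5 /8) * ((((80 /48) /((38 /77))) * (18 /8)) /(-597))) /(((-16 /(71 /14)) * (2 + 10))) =3905 /2903808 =0.00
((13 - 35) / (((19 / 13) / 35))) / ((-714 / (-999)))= -238095 / 323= -737.14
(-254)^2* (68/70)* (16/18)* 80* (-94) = -26392721408/63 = -418932085.84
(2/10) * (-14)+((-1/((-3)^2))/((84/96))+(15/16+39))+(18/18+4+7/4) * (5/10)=203543/5040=40.39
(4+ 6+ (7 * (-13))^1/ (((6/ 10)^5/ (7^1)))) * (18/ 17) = -3976390/ 459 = -8663.16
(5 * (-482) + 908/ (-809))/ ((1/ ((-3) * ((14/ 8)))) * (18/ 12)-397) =13654186/ 2249829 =6.07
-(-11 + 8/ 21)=10.62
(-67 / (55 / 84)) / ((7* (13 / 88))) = -6432 / 65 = -98.95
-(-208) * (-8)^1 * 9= -14976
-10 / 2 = -5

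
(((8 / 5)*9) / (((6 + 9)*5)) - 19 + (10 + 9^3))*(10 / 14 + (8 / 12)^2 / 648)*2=218968376 / 212625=1029.83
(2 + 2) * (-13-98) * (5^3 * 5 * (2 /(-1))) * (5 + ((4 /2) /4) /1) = 3052500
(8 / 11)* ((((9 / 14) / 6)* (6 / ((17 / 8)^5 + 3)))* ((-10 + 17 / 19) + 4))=-114425856 / 2221069543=-0.05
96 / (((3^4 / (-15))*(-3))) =160 / 27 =5.93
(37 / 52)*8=74 / 13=5.69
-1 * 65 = -65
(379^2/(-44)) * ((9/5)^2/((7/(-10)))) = 15110.29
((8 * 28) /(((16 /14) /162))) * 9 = 285768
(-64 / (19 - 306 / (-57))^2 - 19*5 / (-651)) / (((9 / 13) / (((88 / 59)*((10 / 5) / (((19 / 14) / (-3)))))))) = -1282327904 / 3528728109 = -0.36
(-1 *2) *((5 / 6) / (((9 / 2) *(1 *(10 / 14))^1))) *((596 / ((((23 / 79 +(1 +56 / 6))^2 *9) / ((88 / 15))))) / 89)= -1145647888 / 57134244645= -0.02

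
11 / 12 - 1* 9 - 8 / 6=-9.42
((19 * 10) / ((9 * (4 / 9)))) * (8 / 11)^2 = 3040 / 121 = 25.12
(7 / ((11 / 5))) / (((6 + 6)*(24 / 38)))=665 / 1584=0.42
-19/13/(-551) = 1/377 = 0.00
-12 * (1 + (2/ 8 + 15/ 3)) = -75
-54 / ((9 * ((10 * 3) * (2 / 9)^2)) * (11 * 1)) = -81 / 220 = -0.37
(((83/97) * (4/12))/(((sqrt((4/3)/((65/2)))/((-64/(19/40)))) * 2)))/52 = -1.82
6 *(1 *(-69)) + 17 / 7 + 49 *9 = 206 / 7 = 29.43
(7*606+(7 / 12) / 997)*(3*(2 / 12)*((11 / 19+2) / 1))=2486813455 / 454632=5469.95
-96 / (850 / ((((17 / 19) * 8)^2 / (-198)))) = 8704 / 297825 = 0.03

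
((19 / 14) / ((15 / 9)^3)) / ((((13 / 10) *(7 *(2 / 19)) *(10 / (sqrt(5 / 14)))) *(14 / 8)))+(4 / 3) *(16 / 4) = 9747 *sqrt(70) / 7803250+16 / 3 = 5.34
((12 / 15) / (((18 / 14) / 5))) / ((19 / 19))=28 / 9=3.11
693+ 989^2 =978814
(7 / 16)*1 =7 / 16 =0.44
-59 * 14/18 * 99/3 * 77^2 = -26935447/3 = -8978482.33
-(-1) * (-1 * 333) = -333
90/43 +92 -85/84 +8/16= 338015/3612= 93.58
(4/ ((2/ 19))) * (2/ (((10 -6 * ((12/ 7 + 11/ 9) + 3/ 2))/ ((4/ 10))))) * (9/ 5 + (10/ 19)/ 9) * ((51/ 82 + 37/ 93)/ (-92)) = 86503571/ 2295521325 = 0.04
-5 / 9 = -0.56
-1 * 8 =-8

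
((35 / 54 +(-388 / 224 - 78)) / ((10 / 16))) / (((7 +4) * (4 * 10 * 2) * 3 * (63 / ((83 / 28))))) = -396989 / 176033088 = -0.00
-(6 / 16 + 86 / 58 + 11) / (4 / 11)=-32813 / 928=-35.36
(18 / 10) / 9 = 1 / 5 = 0.20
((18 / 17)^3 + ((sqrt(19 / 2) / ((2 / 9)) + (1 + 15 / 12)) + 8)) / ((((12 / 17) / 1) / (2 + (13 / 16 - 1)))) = 6518069 / 221952 + 1479 * sqrt(38) / 256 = 64.98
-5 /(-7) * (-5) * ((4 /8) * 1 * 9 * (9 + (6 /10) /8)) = -16335 /112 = -145.85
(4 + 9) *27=351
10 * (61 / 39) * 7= 4270 / 39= 109.49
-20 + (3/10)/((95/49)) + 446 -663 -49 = -271553/950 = -285.85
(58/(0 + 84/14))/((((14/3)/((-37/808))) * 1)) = -0.09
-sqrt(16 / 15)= -4*sqrt(15) / 15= -1.03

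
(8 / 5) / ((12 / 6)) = 4 / 5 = 0.80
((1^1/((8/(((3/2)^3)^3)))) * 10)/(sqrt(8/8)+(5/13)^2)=16632135/397312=41.86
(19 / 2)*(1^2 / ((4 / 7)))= 16.62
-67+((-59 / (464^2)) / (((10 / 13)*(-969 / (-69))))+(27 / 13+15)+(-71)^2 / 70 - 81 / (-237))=22.43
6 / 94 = 3 / 47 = 0.06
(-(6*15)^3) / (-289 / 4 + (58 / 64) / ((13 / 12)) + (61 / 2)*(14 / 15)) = 16974.49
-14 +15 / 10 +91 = 157 / 2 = 78.50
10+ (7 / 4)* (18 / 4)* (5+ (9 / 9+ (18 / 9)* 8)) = 733 / 4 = 183.25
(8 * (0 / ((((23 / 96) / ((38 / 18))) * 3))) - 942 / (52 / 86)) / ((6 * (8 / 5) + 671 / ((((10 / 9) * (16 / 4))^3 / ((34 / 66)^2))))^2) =-3345903616000000 / 290404009782471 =-11.52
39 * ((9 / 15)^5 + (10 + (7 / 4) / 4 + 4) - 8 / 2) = 20504757 / 50000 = 410.10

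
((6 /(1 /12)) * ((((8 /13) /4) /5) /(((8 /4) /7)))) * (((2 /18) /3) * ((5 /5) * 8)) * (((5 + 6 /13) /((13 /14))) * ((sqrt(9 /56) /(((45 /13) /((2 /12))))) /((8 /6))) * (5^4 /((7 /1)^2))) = 7100 * sqrt(14) /10647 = 2.50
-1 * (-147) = 147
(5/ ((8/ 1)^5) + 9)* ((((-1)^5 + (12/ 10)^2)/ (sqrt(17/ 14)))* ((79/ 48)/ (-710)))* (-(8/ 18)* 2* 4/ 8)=256282873* sqrt(238)/ 1067876352000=0.00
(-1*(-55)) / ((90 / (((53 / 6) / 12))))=583 / 1296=0.45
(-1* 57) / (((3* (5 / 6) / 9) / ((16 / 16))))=-205.20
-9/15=-3/5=-0.60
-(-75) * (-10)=-750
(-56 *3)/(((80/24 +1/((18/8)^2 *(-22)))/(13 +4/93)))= -30261924/45911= -659.14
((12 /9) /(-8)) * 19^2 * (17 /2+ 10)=-13357 /12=-1113.08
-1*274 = -274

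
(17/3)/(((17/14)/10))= 140/3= 46.67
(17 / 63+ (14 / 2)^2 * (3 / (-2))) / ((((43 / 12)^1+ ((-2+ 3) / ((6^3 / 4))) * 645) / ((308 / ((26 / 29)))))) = -11773652 / 7267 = -1620.15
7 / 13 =0.54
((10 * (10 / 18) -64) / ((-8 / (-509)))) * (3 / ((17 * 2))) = -133867 / 408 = -328.11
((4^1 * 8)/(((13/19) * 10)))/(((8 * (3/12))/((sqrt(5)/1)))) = 152 * sqrt(5)/65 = 5.23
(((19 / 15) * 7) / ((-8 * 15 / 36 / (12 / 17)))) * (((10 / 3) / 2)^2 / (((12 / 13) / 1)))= -1729 / 306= -5.65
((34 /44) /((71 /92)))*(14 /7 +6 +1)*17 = 119646 /781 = 153.20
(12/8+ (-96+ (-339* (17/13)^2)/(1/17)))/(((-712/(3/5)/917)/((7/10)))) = 12952084887/2406560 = 5381.99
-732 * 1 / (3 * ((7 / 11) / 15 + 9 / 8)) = -322080 / 1541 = -209.01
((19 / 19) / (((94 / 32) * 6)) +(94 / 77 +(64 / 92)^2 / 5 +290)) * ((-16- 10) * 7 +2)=-100407928704 / 1914451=-52447.37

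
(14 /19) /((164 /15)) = 105 /1558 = 0.07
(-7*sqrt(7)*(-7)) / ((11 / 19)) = 931*sqrt(7) / 11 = 223.93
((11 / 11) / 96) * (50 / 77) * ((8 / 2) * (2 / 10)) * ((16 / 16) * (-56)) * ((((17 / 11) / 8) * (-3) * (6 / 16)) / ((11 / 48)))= 765 / 2662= 0.29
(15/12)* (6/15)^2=0.20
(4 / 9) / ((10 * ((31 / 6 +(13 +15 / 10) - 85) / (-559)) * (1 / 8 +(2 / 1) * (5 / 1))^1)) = 2236 / 59535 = 0.04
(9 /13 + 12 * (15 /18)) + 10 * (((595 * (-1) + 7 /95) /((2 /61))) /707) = -6135941 /24947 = -245.96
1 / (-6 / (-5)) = 0.83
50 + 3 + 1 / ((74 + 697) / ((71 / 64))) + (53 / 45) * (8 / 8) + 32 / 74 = 1495590253 / 27385920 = 54.61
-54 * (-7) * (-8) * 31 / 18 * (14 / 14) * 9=-46872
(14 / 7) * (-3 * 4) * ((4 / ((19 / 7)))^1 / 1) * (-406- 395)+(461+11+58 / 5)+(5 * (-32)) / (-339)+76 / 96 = 7423888589 / 257640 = 28814.97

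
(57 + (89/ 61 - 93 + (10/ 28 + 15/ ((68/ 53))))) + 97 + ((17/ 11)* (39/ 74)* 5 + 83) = 1909494051/ 11817652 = 161.58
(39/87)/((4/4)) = 13/29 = 0.45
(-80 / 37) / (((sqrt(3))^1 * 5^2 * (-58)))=8 * sqrt(3) / 16095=0.00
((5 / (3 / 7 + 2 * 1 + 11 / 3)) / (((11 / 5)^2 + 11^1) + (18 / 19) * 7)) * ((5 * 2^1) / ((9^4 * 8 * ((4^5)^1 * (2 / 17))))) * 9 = 1413125 / 2719777554432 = 0.00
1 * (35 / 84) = 5 / 12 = 0.42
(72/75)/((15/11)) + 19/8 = 3079/1000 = 3.08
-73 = -73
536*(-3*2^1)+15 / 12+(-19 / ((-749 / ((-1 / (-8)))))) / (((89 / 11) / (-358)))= -428615605 / 133322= -3214.89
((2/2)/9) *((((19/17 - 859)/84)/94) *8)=-14584/151011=-0.10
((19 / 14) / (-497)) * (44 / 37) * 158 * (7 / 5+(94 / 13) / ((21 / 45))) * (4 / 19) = -106880048 / 58568965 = -1.82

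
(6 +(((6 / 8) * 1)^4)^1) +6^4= 1302.32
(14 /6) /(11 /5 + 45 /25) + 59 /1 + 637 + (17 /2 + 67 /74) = 313459 /444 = 705.99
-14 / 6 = -2.33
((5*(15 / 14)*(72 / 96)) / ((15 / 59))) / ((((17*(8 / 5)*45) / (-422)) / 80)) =-311225 / 714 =-435.89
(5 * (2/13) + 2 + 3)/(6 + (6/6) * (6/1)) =25/52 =0.48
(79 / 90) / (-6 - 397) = -79 / 36270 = -0.00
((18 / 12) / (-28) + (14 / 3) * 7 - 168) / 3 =-22745 / 504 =-45.13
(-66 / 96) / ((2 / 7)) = -77 / 32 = -2.41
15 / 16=0.94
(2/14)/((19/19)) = 1/7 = 0.14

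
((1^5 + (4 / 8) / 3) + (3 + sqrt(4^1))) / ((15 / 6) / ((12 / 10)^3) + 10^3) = 2664 / 432625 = 0.01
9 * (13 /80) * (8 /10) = 117 /100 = 1.17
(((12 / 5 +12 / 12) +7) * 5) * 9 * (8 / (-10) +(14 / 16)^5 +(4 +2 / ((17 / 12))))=1670017167 / 696320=2398.35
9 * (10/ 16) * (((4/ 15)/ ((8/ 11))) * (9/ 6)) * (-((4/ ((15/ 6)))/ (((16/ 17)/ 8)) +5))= -9207/ 160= -57.54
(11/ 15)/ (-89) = -11/ 1335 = -0.01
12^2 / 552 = 6 / 23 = 0.26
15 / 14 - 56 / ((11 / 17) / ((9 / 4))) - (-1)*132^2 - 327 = 2603115 / 154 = 16903.34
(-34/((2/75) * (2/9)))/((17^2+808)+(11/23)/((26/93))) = -3431025/657029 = -5.22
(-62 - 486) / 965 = -548 / 965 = -0.57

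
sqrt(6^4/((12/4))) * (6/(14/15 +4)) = 540 * sqrt(3)/37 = 25.28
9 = 9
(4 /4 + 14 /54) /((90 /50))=170 /243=0.70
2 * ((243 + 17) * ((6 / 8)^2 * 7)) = 2047.50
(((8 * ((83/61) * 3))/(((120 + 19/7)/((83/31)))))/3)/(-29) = -385784/47106701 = -0.01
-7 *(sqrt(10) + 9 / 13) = -7 *sqrt(10) - 63 / 13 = -26.98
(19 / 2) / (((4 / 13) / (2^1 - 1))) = 247 / 8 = 30.88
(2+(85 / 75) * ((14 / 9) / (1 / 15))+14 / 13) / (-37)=-0.80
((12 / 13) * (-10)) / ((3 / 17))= -680 / 13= -52.31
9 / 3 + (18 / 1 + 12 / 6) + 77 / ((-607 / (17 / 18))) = 249989 / 10926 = 22.88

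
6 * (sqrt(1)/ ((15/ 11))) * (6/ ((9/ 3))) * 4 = 176/ 5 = 35.20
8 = 8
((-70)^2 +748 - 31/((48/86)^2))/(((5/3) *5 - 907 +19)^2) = 3195929/445716544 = 0.01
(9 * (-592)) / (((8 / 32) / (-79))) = 1683648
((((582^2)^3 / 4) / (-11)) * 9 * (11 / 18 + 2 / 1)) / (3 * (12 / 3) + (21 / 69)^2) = -120781787014262007864 / 70367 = -1716454971993434.53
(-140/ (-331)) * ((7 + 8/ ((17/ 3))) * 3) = 60060/ 5627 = 10.67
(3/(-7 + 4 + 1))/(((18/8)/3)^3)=-32/9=-3.56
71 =71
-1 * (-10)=10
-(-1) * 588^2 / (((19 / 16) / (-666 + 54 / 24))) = -3671801280 / 19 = -193252698.95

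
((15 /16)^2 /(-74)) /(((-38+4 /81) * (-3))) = -6075 /58233856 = -0.00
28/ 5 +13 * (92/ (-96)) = -823/ 120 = -6.86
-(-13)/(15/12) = 52/5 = 10.40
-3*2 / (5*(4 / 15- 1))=18 / 11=1.64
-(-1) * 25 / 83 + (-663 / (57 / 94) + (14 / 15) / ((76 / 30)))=-90694 / 83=-1092.70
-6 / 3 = -2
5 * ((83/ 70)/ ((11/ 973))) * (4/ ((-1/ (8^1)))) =-184592/ 11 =-16781.09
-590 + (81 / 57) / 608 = -6815653 / 11552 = -590.00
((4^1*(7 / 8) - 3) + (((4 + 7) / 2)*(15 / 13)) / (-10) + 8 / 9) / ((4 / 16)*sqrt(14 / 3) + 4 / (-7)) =-19768 / 1599 - 17297*sqrt(42) / 9594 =-24.05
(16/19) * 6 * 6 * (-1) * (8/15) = -1536/95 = -16.17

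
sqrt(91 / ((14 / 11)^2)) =11 *sqrt(91) / 14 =7.50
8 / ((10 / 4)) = 16 / 5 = 3.20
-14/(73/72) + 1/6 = -5975/438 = -13.64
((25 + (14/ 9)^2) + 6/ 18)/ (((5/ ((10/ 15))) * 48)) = 281/ 3645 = 0.08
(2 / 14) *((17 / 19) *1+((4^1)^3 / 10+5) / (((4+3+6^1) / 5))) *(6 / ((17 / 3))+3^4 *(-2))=-187776 / 1547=-121.38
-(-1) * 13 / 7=13 / 7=1.86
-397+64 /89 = -35269 /89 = -396.28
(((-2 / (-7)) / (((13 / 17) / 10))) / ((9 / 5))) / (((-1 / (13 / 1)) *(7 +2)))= -3.00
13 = 13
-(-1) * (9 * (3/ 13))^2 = 729/ 169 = 4.31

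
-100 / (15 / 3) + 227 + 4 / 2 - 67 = 142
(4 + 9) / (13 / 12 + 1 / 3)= 156 / 17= 9.18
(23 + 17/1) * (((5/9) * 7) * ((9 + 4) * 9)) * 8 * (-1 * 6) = -873600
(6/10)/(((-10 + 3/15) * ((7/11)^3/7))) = -3993/2401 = -1.66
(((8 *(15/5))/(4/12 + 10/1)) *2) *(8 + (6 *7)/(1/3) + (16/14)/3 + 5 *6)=165696/217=763.58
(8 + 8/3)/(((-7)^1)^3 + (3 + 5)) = -32/1005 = -0.03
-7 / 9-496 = -4471 / 9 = -496.78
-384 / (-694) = 192 / 347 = 0.55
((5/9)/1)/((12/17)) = 85/108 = 0.79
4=4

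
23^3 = 12167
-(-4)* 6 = 24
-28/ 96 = -7/ 24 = -0.29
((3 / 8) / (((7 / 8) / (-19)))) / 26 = -57 / 182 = -0.31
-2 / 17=-0.12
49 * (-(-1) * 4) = 196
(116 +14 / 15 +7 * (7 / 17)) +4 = 123.82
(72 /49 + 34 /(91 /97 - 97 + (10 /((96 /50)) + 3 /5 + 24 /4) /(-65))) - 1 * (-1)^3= 580804933 /274467277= 2.12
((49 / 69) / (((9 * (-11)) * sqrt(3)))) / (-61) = 49 * sqrt(3) / 1250073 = 0.00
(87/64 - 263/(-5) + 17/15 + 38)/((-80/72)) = -268107/3200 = -83.78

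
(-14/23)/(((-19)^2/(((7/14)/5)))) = -7/41515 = -0.00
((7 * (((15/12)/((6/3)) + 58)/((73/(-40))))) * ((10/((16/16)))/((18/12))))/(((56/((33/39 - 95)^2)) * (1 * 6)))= -487947600/12337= -39551.56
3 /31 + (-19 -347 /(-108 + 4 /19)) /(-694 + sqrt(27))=96957* sqrt(3) /986335232 + 1827158331 /15288196096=0.12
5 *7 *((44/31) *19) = 29260/31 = 943.87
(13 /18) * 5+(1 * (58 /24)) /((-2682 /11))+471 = 474.60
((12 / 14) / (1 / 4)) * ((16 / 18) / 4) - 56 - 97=-3197 / 21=-152.24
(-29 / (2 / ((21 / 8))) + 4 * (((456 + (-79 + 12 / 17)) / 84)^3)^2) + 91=70195758861028721459113 / 2119870119423845376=33113.24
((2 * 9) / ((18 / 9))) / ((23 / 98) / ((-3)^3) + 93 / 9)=0.87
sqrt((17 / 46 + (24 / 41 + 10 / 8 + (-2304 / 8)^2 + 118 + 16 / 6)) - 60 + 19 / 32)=sqrt(42517039998534) / 22632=288.11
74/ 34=37/ 17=2.18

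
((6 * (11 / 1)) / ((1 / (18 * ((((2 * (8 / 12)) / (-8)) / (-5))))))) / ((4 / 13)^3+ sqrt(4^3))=24167 / 4900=4.93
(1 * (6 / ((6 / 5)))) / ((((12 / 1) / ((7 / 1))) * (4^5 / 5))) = 175 / 12288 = 0.01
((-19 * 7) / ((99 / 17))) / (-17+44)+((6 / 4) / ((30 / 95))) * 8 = 99313 / 2673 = 37.15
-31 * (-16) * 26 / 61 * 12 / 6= 25792 / 61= 422.82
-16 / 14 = -8 / 7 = -1.14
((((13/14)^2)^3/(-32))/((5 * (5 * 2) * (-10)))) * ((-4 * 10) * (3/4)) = -14480427/12047257600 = -0.00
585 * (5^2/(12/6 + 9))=14625/11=1329.55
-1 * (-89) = 89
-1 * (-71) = 71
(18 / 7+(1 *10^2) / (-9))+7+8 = 407 / 63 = 6.46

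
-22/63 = -0.35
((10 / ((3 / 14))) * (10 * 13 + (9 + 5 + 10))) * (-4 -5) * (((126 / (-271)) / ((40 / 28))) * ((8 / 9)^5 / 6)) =3461742592 / 1778031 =1946.95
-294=-294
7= 7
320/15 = 64/3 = 21.33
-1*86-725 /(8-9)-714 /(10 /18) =-3231 /5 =-646.20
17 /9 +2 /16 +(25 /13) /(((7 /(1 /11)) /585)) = 92165 /5544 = 16.62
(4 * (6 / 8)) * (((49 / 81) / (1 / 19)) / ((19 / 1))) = 1.81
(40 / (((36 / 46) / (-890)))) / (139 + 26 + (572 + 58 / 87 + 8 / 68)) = -6959800 / 112881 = -61.66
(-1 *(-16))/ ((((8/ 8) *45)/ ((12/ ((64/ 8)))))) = 8/ 15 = 0.53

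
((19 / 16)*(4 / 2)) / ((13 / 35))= 665 / 104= 6.39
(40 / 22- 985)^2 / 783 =12996025 / 10527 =1234.54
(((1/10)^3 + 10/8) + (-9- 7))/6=-14749/6000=-2.46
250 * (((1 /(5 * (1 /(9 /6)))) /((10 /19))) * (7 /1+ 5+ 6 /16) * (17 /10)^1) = 95931 /32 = 2997.84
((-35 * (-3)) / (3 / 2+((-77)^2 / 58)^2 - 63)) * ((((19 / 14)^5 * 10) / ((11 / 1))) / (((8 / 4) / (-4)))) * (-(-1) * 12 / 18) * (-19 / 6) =197827929605 / 1107555479646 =0.18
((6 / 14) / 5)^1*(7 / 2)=3 / 10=0.30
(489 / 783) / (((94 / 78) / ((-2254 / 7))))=-682318 / 4089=-166.87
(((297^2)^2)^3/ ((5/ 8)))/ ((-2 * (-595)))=1884245050438765844170375448964/ 2975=633359680819753224931218600.00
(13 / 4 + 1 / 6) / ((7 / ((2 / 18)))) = 41 / 756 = 0.05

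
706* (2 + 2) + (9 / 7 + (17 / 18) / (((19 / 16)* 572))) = 483607219 / 171171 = 2825.29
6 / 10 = 3 / 5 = 0.60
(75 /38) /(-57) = -25 /722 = -0.03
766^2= 586756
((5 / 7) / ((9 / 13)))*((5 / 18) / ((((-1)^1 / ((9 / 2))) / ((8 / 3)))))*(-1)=650 / 189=3.44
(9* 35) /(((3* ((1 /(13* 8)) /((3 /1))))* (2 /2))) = 32760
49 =49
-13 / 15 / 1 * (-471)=408.20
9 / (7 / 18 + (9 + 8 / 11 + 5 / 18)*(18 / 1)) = 1782 / 35735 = 0.05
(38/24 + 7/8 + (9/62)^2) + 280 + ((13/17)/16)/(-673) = 149078595131/527750448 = 282.48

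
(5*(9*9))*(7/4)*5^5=8859375/4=2214843.75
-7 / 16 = -0.44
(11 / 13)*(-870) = -9570 / 13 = -736.15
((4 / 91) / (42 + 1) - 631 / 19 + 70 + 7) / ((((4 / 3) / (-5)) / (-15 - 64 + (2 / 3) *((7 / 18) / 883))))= 403412795720 / 31096611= 12972.89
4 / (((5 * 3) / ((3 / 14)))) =2 / 35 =0.06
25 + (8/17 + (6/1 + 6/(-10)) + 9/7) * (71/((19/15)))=963479/2261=426.13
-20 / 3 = -6.67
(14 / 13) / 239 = 14 / 3107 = 0.00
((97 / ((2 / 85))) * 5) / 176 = 41225 / 352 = 117.12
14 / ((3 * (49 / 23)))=46 / 21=2.19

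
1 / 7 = 0.14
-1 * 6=-6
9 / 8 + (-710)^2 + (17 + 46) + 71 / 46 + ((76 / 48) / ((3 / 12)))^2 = 834964771 / 1656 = 504205.78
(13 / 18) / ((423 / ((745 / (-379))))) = -9685 / 2885706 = -0.00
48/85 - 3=-207/85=-2.44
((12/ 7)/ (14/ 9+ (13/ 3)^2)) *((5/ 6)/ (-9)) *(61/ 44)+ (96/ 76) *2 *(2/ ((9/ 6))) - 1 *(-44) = 47.36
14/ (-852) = -7/ 426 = -0.02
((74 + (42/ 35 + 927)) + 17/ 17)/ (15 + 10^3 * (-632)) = -5016/ 3159925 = -0.00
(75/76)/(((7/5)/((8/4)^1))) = 375/266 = 1.41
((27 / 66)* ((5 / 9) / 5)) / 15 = 1 / 330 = 0.00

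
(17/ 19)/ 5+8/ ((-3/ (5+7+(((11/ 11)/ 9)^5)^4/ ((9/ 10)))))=-992320812433685585674021/ 31184411902481022374565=-31.82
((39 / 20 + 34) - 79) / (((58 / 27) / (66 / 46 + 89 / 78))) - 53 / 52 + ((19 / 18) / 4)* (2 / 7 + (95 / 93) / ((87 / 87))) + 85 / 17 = -192218888401 / 4064271120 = -47.29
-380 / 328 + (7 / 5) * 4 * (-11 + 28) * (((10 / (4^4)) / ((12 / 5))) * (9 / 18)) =-12085 / 31488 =-0.38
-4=-4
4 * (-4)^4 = 1024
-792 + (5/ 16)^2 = -202727/ 256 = -791.90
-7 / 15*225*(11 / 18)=-385 / 6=-64.17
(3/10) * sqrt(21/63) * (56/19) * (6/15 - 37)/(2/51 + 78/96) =-4181184 * sqrt(3)/330125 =-21.94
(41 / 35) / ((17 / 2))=82 / 595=0.14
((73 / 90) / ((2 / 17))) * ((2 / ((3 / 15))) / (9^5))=0.00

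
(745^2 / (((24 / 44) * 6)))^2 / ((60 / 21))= 52184135955875 / 5184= 10066384250.75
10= 10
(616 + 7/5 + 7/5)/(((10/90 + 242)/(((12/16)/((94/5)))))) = 41769/409652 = 0.10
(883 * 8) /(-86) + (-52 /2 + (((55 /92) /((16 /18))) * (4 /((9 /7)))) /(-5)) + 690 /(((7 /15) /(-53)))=-4346139977 /55384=-78472.84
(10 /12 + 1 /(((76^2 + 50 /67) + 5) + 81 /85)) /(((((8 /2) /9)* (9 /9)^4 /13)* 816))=1070527445 /35830529536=0.03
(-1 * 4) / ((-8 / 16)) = 8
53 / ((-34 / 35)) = -54.56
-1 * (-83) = 83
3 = 3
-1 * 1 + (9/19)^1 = -10/19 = -0.53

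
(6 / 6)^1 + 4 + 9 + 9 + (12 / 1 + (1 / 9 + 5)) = 361 / 9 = 40.11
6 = 6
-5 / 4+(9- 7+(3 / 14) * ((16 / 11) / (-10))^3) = 3490803 / 4658500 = 0.75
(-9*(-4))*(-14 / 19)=-504 / 19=-26.53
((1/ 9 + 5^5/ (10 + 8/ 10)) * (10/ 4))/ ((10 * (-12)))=-15631/ 2592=-6.03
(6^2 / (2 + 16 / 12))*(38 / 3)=684 / 5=136.80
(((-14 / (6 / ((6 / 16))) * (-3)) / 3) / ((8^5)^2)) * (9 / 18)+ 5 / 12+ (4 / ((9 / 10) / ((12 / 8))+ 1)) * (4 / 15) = 55834574869 / 51539607552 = 1.08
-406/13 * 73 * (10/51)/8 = -74095/1326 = -55.88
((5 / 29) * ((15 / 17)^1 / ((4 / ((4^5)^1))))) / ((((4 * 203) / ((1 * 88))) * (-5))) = -84480 / 100079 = -0.84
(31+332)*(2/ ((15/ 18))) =4356/ 5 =871.20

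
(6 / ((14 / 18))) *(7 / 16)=27 / 8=3.38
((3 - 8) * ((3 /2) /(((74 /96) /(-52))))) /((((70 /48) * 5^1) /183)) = 16443648 /1295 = 12697.80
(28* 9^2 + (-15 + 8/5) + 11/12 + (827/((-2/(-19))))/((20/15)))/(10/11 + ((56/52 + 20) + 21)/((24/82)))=139817821/2482570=56.32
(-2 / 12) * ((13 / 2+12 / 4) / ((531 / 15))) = -0.04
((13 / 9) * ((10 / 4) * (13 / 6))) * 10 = 4225 / 54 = 78.24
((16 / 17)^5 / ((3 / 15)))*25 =131072000 / 1419857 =92.31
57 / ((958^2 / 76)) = 1083 / 229441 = 0.00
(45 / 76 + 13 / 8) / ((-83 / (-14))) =2359 / 6308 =0.37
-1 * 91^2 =-8281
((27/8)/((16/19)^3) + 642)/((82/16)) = 21222249/167936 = 126.37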